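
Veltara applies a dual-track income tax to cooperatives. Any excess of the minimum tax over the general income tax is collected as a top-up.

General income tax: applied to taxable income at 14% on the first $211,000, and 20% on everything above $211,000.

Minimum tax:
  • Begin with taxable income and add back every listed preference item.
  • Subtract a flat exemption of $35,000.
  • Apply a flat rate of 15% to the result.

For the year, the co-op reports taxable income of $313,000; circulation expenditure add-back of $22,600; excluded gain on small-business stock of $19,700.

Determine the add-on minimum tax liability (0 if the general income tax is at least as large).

$0

Minimum tax:
  Adjusted income: $313,000 + $22,600 + $19,700 = $355,300
  Less exemption $35,000 → base $320,300
  $320,300 × 15% = $48,045

General income tax:
  $211,000 × 14% = $29,540
  $102,000 × 20% = $20,400
  → $49,940

$48,045 ≤ $49,940, so no add-on is due.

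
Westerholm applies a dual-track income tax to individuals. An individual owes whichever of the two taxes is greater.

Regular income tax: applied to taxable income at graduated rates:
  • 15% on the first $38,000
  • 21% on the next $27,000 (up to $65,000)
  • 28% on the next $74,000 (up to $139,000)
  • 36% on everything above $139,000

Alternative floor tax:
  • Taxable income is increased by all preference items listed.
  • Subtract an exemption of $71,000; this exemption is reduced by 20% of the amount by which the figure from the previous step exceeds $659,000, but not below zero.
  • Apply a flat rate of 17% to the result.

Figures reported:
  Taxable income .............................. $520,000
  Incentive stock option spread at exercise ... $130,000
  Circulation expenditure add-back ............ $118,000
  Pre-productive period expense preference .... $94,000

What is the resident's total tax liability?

$169,250

Regular income tax:
  $38,000 × 15% = $5,700
  $27,000 × 21% = $5,670
  $74,000 × 28% = $20,720
  $381,000 × 36% = $137,160
  → $169,250

Alternative floor tax:
  Adjusted income: $520,000 + $130,000 + $118,000 + $94,000 = $862,000
  Exemption: $71,000 − 20% × ($862,000 − $659,000) = $71,000 − $40,600 = $30,400
  Base: $862,000 − $30,400 = $831,600
  $831,600 × 17% = $141,372

$169,250 > $141,372, so the regular income tax governs.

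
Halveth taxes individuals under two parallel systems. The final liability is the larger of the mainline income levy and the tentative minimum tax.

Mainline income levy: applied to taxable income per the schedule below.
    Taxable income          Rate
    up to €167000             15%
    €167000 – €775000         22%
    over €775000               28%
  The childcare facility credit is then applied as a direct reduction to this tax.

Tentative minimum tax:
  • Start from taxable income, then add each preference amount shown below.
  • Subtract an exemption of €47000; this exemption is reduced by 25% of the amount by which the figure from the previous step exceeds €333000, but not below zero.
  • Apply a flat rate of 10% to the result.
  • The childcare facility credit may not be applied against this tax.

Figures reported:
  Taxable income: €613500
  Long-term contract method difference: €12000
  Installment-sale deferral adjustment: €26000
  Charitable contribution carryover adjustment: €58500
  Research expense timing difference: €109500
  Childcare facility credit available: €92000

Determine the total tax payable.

Mainline income levy:
  €167000 × 15% = €25050
  €446500 × 22% = €98230
  → €123280
  Less childcare facility credit €92000 → €31280

Tentative minimum tax:
  Adjusted income: €613500 + €12000 + €26000 + €58500 + €109500 = €819500
  Exemption: 25% × (€819500 − €333000) = €121625 ≥ €47000, so the exemption is fully phased out
  Base: €819500 − €0 = €819500
  €819500 × 10% = €81950

€81950 > €31280, so the tentative minimum tax is the binding amount.

€81950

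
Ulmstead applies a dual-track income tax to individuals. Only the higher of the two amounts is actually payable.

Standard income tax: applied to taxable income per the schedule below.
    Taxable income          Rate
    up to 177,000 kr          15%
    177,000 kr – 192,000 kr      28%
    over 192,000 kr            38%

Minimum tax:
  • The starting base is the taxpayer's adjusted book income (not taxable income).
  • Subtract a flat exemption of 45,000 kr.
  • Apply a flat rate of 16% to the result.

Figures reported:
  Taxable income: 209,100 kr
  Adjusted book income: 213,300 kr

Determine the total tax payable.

37,248 kr

Minimum tax:
  Base (adjusted book income): 213,300 kr
  Less exemption 45,000 kr → base 168,300 kr
  168,300 kr × 16% = 26,928 kr

Standard income tax:
  177,000 kr × 15% = 26,550 kr
  15,000 kr × 28% = 4,200 kr
  17,100 kr × 38% = 6,498 kr
  → 37,248 kr

37,248 kr > 26,928 kr, so the standard income tax governs.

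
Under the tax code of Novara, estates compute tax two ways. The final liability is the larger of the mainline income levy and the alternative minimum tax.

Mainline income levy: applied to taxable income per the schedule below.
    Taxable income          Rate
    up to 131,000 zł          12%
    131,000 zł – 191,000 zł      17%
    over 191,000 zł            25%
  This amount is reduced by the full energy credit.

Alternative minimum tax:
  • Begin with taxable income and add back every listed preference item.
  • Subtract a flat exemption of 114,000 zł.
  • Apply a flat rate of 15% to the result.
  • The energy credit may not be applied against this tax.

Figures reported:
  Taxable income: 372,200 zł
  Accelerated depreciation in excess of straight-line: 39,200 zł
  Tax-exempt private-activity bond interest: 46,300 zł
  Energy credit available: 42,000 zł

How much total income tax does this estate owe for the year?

51,555 zł

Alternative minimum tax:
  Adjusted income: 372,200 zł + 39,200 zł + 46,300 zł = 457,700 zł
  Less exemption 114,000 zł → base 343,700 zł
  343,700 zł × 15% = 51,555 zł

Mainline income levy:
  131,000 zł × 12% = 15,720 zł
  60,000 zł × 17% = 10,200 zł
  181,200 zł × 25% = 45,300 zł
  → 71,220 zł
  Less energy credit 42,000 zł → 29,220 zł

51,555 zł > 29,220 zł, so the alternative minimum tax is the binding amount.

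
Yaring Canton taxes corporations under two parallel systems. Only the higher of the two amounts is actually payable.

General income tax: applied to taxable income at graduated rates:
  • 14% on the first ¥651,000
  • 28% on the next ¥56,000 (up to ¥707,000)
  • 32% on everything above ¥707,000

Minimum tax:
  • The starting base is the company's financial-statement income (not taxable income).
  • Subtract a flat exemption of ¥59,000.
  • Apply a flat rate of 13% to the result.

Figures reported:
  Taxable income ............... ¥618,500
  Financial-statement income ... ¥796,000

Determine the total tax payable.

Minimum tax:
  Base (financial-statement income): ¥796,000
  Less exemption ¥59,000 → base ¥737,000
  ¥737,000 × 13% = ¥95,810

General income tax:
  ¥618,500 × 14% = ¥86,590

¥95,810 > ¥86,590, so the minimum tax is the binding amount.

¥95,810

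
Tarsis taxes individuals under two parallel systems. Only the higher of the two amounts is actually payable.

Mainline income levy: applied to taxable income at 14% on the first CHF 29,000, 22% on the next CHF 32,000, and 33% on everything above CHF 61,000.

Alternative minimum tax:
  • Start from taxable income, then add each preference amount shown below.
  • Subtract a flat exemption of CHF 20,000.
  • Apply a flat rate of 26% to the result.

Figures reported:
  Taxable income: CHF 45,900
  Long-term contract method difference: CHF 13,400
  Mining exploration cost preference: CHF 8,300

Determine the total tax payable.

CHF 12,376

Alternative minimum tax:
  Adjusted income: CHF 45,900 + CHF 13,400 + CHF 8,300 = CHF 67,600
  Less exemption CHF 20,000 → base CHF 47,600
  CHF 47,600 × 26% = CHF 12,376

Mainline income levy:
  CHF 29,000 × 14% = CHF 4,060
  CHF 16,900 × 22% = CHF 3,718
  → CHF 7,778

CHF 12,376 > CHF 7,778, so the alternative minimum tax is the binding amount.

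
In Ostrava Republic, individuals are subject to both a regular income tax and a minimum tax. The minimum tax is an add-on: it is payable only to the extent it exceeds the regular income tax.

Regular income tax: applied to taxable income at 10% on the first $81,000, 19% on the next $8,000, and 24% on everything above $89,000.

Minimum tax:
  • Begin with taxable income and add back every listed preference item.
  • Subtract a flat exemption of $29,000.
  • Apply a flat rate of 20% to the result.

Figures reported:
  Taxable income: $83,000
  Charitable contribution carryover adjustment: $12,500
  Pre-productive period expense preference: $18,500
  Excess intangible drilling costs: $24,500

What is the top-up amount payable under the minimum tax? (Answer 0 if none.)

$13,420

Minimum tax:
  Adjusted income: $83,000 + $12,500 + $18,500 + $24,500 = $138,500
  Less exemption $29,000 → base $109,500
  $109,500 × 20% = $21,900

Regular income tax:
  $81,000 × 10% = $8,100
  $2,000 × 19% = $380
  → $8,480

Excess of minimum tax over regular income tax: $21,900 − $8,480 = $13,420.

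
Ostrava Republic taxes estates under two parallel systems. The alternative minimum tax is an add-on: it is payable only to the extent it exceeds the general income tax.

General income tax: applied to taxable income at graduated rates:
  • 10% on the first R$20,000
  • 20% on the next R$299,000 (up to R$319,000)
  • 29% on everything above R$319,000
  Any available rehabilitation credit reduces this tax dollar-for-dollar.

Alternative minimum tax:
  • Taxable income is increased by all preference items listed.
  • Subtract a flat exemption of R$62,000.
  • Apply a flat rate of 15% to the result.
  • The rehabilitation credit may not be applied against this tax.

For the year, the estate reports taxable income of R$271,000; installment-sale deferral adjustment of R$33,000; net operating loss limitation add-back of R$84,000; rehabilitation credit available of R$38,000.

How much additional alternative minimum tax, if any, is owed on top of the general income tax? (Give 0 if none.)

R$34,700

General income tax:
  R$20,000 × 10% = R$2,000
  R$251,000 × 20% = R$50,200
  → R$52,200
  Less rehabilitation credit R$38,000 → R$14,200

Alternative minimum tax:
  Adjusted income: R$271,000 + R$33,000 + R$84,000 = R$388,000
  Less exemption R$62,000 → base R$326,000
  R$326,000 × 15% = R$48,900

Excess of alternative minimum tax over general income tax: R$48,900 − R$14,200 = R$34,700.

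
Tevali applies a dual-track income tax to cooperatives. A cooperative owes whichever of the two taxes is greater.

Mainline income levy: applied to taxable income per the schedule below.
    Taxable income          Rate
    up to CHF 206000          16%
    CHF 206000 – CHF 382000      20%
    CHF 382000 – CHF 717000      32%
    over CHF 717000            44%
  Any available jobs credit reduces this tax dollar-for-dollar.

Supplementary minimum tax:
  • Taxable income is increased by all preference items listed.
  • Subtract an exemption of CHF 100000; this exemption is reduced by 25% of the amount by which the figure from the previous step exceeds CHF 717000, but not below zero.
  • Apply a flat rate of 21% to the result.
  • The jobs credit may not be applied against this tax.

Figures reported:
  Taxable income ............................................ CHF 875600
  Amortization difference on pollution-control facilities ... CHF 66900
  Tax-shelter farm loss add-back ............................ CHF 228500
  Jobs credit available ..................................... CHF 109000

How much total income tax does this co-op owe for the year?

Mainline income levy:
  CHF 206000 × 16% = CHF 32960
  CHF 176000 × 20% = CHF 35200
  CHF 335000 × 32% = CHF 107200
  CHF 158600 × 44% = CHF 69784
  → CHF 245144
  Less jobs credit CHF 109000 → CHF 136144

Supplementary minimum tax:
  Adjusted income: CHF 875600 + CHF 66900 + CHF 228500 = CHF 1171000
  Exemption: 25% × (CHF 1171000 − CHF 717000) = CHF 113500 ≥ CHF 100000, so the exemption is fully phased out
  Base: CHF 1171000 − CHF 0 = CHF 1171000
  CHF 1171000 × 21% = CHF 245910

CHF 245910 > CHF 136144, so the supplementary minimum tax is the binding amount.

CHF 245910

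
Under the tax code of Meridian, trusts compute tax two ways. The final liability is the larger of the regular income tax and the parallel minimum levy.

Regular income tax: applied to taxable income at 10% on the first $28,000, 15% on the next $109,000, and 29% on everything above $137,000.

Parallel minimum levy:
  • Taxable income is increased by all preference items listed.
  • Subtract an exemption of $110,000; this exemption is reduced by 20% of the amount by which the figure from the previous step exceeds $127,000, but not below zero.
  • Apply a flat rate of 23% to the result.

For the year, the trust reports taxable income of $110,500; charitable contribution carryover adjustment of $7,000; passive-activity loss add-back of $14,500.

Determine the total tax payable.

$15,175

Parallel minimum levy:
  Adjusted income: $110,500 + $7,000 + $14,500 = $132,000
  Exemption: $110,000 − 20% × ($132,000 − $127,000) = $110,000 − $1,000 = $109,000
  Base: $132,000 − $109,000 = $23,000
  $23,000 × 23% = $5,290

Regular income tax:
  $28,000 × 10% = $2,800
  $82,500 × 15% = $12,375
  → $15,175

$15,175 > $5,290, so the regular income tax governs.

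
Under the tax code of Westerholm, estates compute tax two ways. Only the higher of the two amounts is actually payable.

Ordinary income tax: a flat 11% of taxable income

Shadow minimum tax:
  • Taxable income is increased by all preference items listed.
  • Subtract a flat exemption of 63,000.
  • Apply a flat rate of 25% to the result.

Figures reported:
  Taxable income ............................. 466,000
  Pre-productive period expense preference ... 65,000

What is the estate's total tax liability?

Shadow minimum tax:
  Adjusted income: 466,000 + 65,000 = 531,000
  Less exemption 63,000 → base 468,000
  468,000 × 25% = 117,000

Ordinary income tax:
  466,000 × 11% = 51,260

117,000 > 51,260, so the shadow minimum tax is the binding amount.

117,000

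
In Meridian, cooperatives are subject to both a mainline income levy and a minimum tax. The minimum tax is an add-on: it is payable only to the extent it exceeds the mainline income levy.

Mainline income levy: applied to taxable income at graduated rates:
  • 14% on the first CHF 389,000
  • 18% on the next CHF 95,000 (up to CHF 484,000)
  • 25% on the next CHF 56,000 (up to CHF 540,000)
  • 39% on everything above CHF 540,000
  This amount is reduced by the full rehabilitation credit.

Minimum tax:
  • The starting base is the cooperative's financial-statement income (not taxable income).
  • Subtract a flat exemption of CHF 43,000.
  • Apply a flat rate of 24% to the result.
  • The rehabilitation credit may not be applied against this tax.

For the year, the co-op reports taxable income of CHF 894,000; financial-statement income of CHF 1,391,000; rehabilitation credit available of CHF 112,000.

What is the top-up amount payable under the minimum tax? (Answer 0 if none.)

CHF 211,900

Minimum tax:
  Base (financial-statement income): CHF 1,391,000
  Less exemption CHF 43,000 → base CHF 1,348,000
  CHF 1,348,000 × 24% = CHF 323,520

Mainline income levy:
  CHF 389,000 × 14% = CHF 54,460
  CHF 95,000 × 18% = CHF 17,100
  CHF 56,000 × 25% = CHF 14,000
  CHF 354,000 × 39% = CHF 138,060
  → CHF 223,620
  Less rehabilitation credit CHF 112,000 → CHF 111,620

Excess of minimum tax over mainline income levy: CHF 323,520 − CHF 111,620 = CHF 211,900.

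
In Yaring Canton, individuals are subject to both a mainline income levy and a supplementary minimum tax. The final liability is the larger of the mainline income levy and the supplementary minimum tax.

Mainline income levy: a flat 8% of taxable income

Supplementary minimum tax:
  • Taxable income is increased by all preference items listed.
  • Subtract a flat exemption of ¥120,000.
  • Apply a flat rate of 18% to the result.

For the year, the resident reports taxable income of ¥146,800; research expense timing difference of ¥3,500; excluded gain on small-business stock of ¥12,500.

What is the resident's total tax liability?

¥11,744

Mainline income levy:
  ¥146,800 × 8% = ¥11,744

Supplementary minimum tax:
  Adjusted income: ¥146,800 + ¥3,500 + ¥12,500 = ¥162,800
  Less exemption ¥120,000 → base ¥42,800
  ¥42,800 × 18% = ¥7,704

¥11,744 > ¥7,704, so the mainline income levy governs.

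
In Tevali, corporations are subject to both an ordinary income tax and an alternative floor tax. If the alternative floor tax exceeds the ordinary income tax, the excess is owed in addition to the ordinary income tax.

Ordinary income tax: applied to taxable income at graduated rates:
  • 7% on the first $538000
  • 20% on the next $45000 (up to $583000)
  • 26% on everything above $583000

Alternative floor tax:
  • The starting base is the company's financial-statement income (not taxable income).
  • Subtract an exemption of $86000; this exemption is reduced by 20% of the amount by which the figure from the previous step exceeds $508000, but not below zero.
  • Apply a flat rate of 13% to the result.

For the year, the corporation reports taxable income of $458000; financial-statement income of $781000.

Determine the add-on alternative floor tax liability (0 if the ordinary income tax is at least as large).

Ordinary income tax:
  $458000 × 7% = $32060

Alternative floor tax:
  Base (financial-statement income): $781000
  Exemption: $86000 − 20% × ($781000 − $508000) = $86000 − $54600 = $31400
  Base: $781000 − $31400 = $749600
  $749600 × 13% = $97448

Excess of alternative floor tax over ordinary income tax: $97448 − $32060 = $65388.

$65388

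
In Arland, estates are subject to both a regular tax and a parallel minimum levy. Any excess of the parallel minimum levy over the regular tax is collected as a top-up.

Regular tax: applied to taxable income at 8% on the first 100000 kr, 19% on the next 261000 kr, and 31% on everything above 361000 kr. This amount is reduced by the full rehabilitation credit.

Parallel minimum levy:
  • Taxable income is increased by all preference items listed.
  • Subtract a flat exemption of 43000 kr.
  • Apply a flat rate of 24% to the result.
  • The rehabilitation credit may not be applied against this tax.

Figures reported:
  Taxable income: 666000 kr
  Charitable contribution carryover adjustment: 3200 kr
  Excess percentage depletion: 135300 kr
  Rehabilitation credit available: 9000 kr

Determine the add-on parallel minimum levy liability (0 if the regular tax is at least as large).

39620 kr

Parallel minimum levy:
  Adjusted income: 666000 kr + 3200 kr + 135300 kr = 804500 kr
  Less exemption 43000 kr → base 761500 kr
  761500 kr × 24% = 182760 kr

Regular tax:
  100000 kr × 8% = 8000 kr
  261000 kr × 19% = 49590 kr
  305000 kr × 31% = 94550 kr
  → 152140 kr
  Less rehabilitation credit 9000 kr → 143140 kr

Excess of parallel minimum levy over regular tax: 182760 kr − 143140 kr = 39620 kr.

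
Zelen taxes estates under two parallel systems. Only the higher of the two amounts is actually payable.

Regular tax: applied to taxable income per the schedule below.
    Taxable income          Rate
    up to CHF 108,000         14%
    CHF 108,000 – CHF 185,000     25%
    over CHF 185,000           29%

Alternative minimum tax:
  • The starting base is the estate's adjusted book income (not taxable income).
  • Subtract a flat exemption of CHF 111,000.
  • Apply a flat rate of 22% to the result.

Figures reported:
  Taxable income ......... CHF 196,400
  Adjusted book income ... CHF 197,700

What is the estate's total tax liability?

CHF 37,676

Regular tax:
  CHF 108,000 × 14% = CHF 15,120
  CHF 77,000 × 25% = CHF 19,250
  CHF 11,400 × 29% = CHF 3,306
  → CHF 37,676

Alternative minimum tax:
  Base (adjusted book income): CHF 197,700
  Less exemption CHF 111,000 → base CHF 86,700
  CHF 86,700 × 22% = CHF 19,074

CHF 37,676 > CHF 19,074, so the regular tax governs.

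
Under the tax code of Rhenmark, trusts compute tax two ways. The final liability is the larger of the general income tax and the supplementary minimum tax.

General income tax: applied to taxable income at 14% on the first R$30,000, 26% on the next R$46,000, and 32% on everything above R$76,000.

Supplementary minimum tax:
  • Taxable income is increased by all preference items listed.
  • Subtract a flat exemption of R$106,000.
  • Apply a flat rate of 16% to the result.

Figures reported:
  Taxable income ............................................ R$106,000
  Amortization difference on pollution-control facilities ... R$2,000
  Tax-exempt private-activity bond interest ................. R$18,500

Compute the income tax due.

R$25,760

General income tax:
  R$30,000 × 14% = R$4,200
  R$46,000 × 26% = R$11,960
  R$30,000 × 32% = R$9,600
  → R$25,760

Supplementary minimum tax:
  Adjusted income: R$106,000 + R$2,000 + R$18,500 = R$126,500
  Less exemption R$106,000 → base R$20,500
  R$20,500 × 16% = R$3,280

R$25,760 > R$3,280, so the general income tax governs.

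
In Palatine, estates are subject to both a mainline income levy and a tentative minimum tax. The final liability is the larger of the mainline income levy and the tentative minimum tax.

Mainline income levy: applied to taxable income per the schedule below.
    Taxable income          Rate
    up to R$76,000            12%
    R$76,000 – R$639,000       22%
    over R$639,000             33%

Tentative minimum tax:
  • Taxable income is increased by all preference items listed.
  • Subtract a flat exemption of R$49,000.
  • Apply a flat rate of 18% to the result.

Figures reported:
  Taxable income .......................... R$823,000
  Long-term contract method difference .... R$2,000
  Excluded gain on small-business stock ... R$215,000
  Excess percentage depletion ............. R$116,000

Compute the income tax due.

Mainline income levy:
  R$76,000 × 12% = R$9,120
  R$563,000 × 22% = R$123,860
  R$184,000 × 33% = R$60,720
  → R$193,700

Tentative minimum tax:
  Adjusted income: R$823,000 + R$2,000 + R$215,000 + R$116,000 = R$1,156,000
  Less exemption R$49,000 → base R$1,107,000
  R$1,107,000 × 18% = R$199,260

R$199,260 > R$193,700, so the tentative minimum tax is the binding amount.

R$199,260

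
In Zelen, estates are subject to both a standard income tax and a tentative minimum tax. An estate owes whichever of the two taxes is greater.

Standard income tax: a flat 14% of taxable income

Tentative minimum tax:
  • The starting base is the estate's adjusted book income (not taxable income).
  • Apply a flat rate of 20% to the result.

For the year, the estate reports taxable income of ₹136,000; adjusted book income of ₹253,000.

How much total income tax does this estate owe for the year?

Standard income tax:
  ₹136,000 × 14% = ₹19,040

Tentative minimum tax:
  Base (adjusted book income): ₹253,000
  ₹253,000 × 20% = ₹50,600

₹50,600 > ₹19,040, so the tentative minimum tax is the binding amount.

₹50,600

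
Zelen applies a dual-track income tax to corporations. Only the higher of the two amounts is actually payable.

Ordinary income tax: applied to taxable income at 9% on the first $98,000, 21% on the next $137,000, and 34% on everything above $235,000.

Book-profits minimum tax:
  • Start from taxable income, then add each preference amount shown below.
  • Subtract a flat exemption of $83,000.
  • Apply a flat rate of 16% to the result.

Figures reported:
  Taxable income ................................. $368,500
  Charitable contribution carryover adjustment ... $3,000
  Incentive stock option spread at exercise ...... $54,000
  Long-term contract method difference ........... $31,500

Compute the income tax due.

Ordinary income tax:
  $98,000 × 9% = $8,820
  $137,000 × 21% = $28,770
  $133,500 × 34% = $45,390
  → $82,980

Book-profits minimum tax:
  Adjusted income: $368,500 + $3,000 + $54,000 + $31,500 = $457,000
  Less exemption $83,000 → base $374,000
  $374,000 × 16% = $59,840

$82,980 > $59,840, so the ordinary income tax governs.

$82,980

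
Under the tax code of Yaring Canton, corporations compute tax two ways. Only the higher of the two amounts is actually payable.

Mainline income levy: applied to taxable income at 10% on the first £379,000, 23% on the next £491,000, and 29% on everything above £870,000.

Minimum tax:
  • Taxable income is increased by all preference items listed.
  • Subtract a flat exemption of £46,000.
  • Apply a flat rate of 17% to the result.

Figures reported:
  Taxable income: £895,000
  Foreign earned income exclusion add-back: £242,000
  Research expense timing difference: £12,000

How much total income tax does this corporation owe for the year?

Minimum tax:
  Adjusted income: £895,000 + £242,000 + £12,000 = £1,149,000
  Less exemption £46,000 → base £1,103,000
  £1,103,000 × 17% = £187,510

Mainline income levy:
  £379,000 × 10% = £37,900
  £491,000 × 23% = £112,930
  £25,000 × 29% = £7,250
  → £158,080

£187,510 > £158,080, so the minimum tax is the binding amount.

£187,510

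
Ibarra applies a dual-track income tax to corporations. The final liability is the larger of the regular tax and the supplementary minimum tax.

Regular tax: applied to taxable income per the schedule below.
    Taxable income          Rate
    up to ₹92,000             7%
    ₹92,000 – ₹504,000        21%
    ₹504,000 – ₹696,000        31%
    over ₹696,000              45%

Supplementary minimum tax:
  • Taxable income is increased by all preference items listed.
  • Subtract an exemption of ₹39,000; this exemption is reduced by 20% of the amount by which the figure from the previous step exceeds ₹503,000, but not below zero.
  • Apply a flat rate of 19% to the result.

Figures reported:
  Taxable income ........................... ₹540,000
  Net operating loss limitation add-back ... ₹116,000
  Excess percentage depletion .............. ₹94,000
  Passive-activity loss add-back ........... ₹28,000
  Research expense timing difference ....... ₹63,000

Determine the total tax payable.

₹159,790

Regular tax:
  ₹92,000 × 7% = ₹6,440
  ₹412,000 × 21% = ₹86,520
  ₹36,000 × 31% = ₹11,160
  → ₹104,120

Supplementary minimum tax:
  Adjusted income: ₹540,000 + ₹116,000 + ₹94,000 + ₹28,000 + ₹63,000 = ₹841,000
  Exemption: 20% × (₹841,000 − ₹503,000) = ₹67,600 ≥ ₹39,000, so the exemption is fully phased out
  Base: ₹841,000 − ₹0 = ₹841,000
  ₹841,000 × 19% = ₹159,790

₹159,790 > ₹104,120, so the supplementary minimum tax is the binding amount.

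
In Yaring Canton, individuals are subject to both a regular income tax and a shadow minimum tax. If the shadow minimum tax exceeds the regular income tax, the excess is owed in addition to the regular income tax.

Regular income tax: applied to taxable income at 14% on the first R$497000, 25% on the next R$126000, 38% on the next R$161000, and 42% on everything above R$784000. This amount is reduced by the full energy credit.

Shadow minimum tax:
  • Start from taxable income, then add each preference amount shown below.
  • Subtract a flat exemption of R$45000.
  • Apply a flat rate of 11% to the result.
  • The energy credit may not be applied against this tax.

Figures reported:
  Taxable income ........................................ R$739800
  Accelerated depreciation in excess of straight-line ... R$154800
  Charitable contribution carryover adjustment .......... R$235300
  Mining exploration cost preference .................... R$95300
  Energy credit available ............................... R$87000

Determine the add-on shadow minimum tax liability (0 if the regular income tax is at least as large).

R$71358

Regular income tax:
  R$497000 × 14% = R$69580
  R$126000 × 25% = R$31500
  R$116800 × 38% = R$44384
  → R$145464
  Less energy credit R$87000 → R$58464

Shadow minimum tax:
  Adjusted income: R$739800 + R$154800 + R$235300 + R$95300 = R$1225200
  Less exemption R$45000 → base R$1180200
  R$1180200 × 11% = R$129822

Excess of shadow minimum tax over regular income tax: R$129822 − R$58464 = R$71358.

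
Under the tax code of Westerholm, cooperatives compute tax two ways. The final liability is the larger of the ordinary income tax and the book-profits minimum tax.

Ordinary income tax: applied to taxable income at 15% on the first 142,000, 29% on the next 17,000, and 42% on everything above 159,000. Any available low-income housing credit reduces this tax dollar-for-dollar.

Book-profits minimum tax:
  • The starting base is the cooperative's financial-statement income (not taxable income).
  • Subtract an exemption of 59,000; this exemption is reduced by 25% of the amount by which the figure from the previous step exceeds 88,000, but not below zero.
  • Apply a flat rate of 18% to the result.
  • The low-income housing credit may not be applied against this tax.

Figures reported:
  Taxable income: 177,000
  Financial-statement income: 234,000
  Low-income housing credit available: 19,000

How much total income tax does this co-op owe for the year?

Ordinary income tax:
  142,000 × 15% = 21,300
  17,000 × 29% = 4,930
  18,000 × 42% = 7,560
  → 33,790
  Less low-income housing credit 19,000 → 14,790

Book-profits minimum tax:
  Base (financial-statement income): 234,000
  Exemption: 59,000 − 25% × (234,000 − 88,000) = 59,000 − 36,500 = 22,500
  Base: 234,000 − 22,500 = 211,500
  211,500 × 18% = 38,070

38,070 > 14,790, so the book-profits minimum tax is the binding amount.

38,070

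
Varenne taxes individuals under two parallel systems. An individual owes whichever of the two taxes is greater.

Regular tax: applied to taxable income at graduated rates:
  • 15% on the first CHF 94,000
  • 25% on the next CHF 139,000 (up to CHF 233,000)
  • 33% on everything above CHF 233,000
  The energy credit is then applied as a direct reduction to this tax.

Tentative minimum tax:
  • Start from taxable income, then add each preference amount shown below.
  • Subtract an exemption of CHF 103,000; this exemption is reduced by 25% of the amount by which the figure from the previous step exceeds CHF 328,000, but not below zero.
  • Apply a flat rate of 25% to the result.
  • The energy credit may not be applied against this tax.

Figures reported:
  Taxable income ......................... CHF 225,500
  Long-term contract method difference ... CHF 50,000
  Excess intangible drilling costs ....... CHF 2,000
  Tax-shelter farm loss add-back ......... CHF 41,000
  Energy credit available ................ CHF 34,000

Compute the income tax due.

CHF 53,875

Tentative minimum tax:
  Adjusted income: CHF 225,500 + CHF 50,000 + CHF 2,000 + CHF 41,000 = CHF 318,500
  Exemption: CHF 318,500 ≤ CHF 328,000, so full CHF 103,000 applies
  Base: CHF 318,500 − CHF 103,000 = CHF 215,500
  CHF 215,500 × 25% = CHF 53,875

Regular tax:
  CHF 94,000 × 15% = CHF 14,100
  CHF 131,500 × 25% = CHF 32,875
  → CHF 46,975
  Less energy credit CHF 34,000 → CHF 12,975

CHF 53,875 > CHF 12,975, so the tentative minimum tax is the binding amount.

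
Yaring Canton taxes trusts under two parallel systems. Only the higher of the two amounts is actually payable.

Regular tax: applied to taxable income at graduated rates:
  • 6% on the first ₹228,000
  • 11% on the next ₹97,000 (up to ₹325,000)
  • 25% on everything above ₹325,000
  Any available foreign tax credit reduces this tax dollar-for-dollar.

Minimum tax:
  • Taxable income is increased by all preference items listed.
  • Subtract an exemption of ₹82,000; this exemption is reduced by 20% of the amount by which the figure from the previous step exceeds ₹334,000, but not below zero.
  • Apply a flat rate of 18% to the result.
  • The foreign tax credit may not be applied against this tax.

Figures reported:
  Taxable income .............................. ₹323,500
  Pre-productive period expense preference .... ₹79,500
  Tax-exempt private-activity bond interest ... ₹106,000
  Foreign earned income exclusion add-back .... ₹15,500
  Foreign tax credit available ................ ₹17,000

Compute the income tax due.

₹86,508

Regular tax:
  ₹228,000 × 6% = ₹13,680
  ₹95,500 × 11% = ₹10,505
  → ₹24,185
  Less foreign tax credit ₹17,000 → ₹7,185

Minimum tax:
  Adjusted income: ₹323,500 + ₹79,500 + ₹106,000 + ₹15,500 = ₹524,500
  Exemption: ₹82,000 − 20% × (₹524,500 − ₹334,000) = ₹82,000 − ₹38,100 = ₹43,900
  Base: ₹524,500 − ₹43,900 = ₹480,600
  ₹480,600 × 18% = ₹86,508

₹86,508 > ₹7,185, so the minimum tax is the binding amount.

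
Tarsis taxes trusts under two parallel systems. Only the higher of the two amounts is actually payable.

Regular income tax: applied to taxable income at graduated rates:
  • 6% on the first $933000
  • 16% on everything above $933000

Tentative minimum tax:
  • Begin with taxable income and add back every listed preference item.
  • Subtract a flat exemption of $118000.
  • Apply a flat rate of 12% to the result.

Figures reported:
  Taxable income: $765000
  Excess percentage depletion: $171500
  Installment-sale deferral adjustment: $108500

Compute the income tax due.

$111240

Tentative minimum tax:
  Adjusted income: $765000 + $171500 + $108500 = $1045000
  Less exemption $118000 → base $927000
  $927000 × 12% = $111240

Regular income tax:
  $765000 × 6% = $45900

$111240 > $45900, so the tentative minimum tax is the binding amount.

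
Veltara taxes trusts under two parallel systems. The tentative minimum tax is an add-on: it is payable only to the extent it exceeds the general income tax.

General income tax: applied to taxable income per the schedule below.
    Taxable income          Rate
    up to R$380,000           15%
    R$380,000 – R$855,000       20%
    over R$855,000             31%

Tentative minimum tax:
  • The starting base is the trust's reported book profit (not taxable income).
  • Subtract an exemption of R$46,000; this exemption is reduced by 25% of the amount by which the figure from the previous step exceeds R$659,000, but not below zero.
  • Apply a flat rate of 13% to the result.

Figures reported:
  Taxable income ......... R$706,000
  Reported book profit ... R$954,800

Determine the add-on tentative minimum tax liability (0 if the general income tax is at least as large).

Tentative minimum tax:
  Base (reported book profit): R$954,800
  Exemption: 25% × (R$954,800 − R$659,000) = R$73,950 ≥ R$46,000, so the exemption is fully phased out
  Base: R$954,800 − R$0 = R$954,800
  R$954,800 × 13% = R$124,124

General income tax:
  R$380,000 × 15% = R$57,000
  R$326,000 × 20% = R$65,200
  → R$122,200

Excess of tentative minimum tax over general income tax: R$124,124 − R$122,200 = R$1,924.

R$1,924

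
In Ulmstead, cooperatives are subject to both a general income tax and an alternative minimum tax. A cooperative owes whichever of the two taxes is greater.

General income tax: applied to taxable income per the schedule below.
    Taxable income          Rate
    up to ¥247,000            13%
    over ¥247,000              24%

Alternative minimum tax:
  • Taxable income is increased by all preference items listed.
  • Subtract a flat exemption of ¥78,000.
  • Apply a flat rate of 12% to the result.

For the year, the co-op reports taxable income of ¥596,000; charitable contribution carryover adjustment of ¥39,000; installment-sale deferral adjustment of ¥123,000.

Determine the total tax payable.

General income tax:
  ¥247,000 × 13% = ¥32,110
  ¥349,000 × 24% = ¥83,760
  → ¥115,870

Alternative minimum tax:
  Adjusted income: ¥596,000 + ¥39,000 + ¥123,000 = ¥758,000
  Less exemption ¥78,000 → base ¥680,000
  ¥680,000 × 12% = ¥81,600

¥115,870 > ¥81,600, so the general income tax governs.

¥115,870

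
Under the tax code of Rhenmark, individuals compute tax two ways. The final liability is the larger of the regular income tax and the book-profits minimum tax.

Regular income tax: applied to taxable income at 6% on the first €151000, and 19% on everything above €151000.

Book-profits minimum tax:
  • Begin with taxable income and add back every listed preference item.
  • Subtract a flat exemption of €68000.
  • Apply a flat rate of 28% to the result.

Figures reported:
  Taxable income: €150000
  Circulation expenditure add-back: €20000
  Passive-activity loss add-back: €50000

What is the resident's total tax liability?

Regular income tax:
  €150000 × 6% = €9000

Book-profits minimum tax:
  Adjusted income: €150000 + €20000 + €50000 = €220000
  Less exemption €68000 → base €152000
  €152000 × 28% = €42560

€42560 > €9000, so the book-profits minimum tax is the binding amount.

€42560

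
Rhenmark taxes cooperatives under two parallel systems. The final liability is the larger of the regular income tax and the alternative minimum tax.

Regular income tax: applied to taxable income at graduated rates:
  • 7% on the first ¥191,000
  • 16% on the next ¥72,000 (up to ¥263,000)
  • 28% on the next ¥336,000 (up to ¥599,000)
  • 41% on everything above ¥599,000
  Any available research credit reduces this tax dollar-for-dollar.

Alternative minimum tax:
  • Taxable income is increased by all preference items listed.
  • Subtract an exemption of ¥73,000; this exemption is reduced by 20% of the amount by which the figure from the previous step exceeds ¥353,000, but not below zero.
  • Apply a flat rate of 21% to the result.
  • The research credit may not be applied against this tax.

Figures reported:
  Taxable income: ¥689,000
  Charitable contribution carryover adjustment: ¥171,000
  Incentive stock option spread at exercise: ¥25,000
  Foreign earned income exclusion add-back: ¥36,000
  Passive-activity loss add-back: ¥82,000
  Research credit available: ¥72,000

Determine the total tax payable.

¥210,630

Regular income tax:
  ¥191,000 × 7% = ¥13,370
  ¥72,000 × 16% = ¥11,520
  ¥336,000 × 28% = ¥94,080
  ¥90,000 × 41% = ¥36,900
  → ¥155,870
  Less research credit ¥72,000 → ¥83,870

Alternative minimum tax:
  Adjusted income: ¥689,000 + ¥171,000 + ¥25,000 + ¥36,000 + ¥82,000 = ¥1,003,000
  Exemption: 20% × (¥1,003,000 − ¥353,000) = ¥130,000 ≥ ¥73,000, so the exemption is fully phased out
  Base: ¥1,003,000 − ¥0 = ¥1,003,000
  ¥1,003,000 × 21% = ¥210,630

¥210,630 > ¥83,870, so the alternative minimum tax is the binding amount.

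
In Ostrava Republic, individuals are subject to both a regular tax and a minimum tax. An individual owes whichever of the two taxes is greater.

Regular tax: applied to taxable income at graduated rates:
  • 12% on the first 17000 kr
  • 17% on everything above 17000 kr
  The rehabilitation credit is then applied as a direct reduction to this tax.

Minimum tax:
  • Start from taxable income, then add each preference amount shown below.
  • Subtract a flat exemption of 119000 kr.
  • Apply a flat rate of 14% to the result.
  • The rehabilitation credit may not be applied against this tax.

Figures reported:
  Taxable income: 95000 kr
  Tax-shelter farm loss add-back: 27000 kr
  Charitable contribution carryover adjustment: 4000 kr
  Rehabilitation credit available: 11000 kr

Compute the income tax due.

Regular tax:
  17000 kr × 12% = 2040 kr
  78000 kr × 17% = 13260 kr
  → 15300 kr
  Less rehabilitation credit 11000 kr → 4300 kr

Minimum tax:
  Adjusted income: 95000 kr + 27000 kr + 4000 kr = 126000 kr
  Less exemption 119000 kr → base 7000 kr
  7000 kr × 14% = 980 kr

4300 kr > 980 kr, so the regular tax governs.

4300 kr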